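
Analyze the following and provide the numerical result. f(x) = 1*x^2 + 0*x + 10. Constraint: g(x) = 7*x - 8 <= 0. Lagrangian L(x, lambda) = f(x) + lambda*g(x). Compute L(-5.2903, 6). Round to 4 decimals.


Step 1: Evaluate f(x).
f(-5.2903) = 1*(-5.2903)^2 + 0*(-5.2903) + 10 = 37.9873
Step 2: Evaluate g(x).
g(-5.2903) = 7*-5.2903 - 8 = -45.0321
Step 3: Compute Lagrangian.
L = 37.9873 + 6*-45.0321 = -232.2053


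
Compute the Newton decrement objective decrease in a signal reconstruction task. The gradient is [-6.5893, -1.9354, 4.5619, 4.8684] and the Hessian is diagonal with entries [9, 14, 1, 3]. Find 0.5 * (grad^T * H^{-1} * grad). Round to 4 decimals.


Step 1: H is diagonal, so H^(-1) * g = [-0.7321, -0.1382, 4.5619, 1.6228].
Step 2: g^T H^(-1) g = sum_i g_i^2 / H_ii
  = (-6.5893)^2/9 + (-1.9354)^2/14 + (4.5619)^2/1 + (4.8684)^2/3
  = 4.8243 + 0.2676 + 20.8109 + 7.9004 = 33.8032
Step 3: Objective decrease = 0.5 * g^T H^(-1) g = 16.9016


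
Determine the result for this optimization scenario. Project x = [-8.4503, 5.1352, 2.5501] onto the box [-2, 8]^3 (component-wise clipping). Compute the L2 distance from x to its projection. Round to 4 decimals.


Project each component onto [-2, 8].
clip(-8.4503) = -2.0, clip(5.1352) = 5.1352, clip(2.5501) = 2.5501
Projection = [-2.0, 5.1352, 2.5501]
Squared diffs: [41.6064, 0.0, 0.0]
Distance = sqrt(41.6064) = 6.4503


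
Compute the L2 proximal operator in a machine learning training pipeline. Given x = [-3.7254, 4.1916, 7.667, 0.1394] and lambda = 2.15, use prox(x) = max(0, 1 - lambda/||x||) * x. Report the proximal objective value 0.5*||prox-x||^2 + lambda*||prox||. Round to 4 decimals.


Step 1: Compute ||x||.
||x|| = 9.5
Step 2: Compute scaling factor.
scale = max(0, 1 - 2.15/9.5) = 0.7737
Step 3: prox(x) = [-2.8823, 3.243, 5.9318, 0.1079]
||prox(x)|| = 7.35
Step 4: Proximal objective.
0.5*||prox-x||^2 = 2.3113
lambda*||prox|| = 15.8025
Total = 18.1138


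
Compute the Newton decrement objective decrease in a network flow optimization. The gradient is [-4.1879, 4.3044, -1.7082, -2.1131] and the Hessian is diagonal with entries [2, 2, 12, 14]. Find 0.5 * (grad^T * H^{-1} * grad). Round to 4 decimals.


Step 1: H is diagonal, so H^(-1) * g = [-2.094, 2.1522, -0.1424, -0.1509].
Step 2: g^T H^(-1) g = sum_i g_i^2 / H_ii
  = (-4.1879)^2/2 + (4.3044)^2/2 + (-1.7082)^2/12 + (-2.1131)^2/14
  = 8.7693 + 9.2639 + 0.2432 + 0.3189 = 18.5953
Step 3: Objective decrease = 0.5 * g^T H^(-1) g = 9.2976


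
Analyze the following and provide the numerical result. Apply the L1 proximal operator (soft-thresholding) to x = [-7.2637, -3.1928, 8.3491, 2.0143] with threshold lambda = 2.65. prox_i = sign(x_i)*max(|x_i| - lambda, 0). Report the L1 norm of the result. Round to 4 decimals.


Soft-thresholding with lambda = 2.65:
prox(-7.2637) = sign(-7.2637)*max(|-7.2637| - 2.65, 0) = -4.6137
prox(-3.1928) = sign(-3.1928)*max(|-3.1928| - 2.65, 0) = -0.5428
prox(8.3491) = sign(8.3491)*max(|8.3491| - 2.65, 0) = 5.6991
prox(2.0143) = sign(2.0143)*max(|2.0143| - 2.65, 0) = 0.0
prox(x) = [-4.6137, -0.5428, 5.6991, 0.0]
||prox(x)||_1 = 4.6137 + 0.5428 + 5.6991 + 0.0 = 10.8556


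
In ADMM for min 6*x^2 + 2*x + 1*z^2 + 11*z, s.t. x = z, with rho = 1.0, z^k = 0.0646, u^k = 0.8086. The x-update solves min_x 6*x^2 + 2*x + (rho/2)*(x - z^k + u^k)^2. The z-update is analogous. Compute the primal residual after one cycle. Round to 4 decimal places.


ADMM iteration with rho = 1.0, z^k = 0.0646, u^k = 0.8086
Step 1: x-update.
Minimize 6*x^2 + 2*x + (1.0/2)*(x - 0.0646 + 0.8086)^2
FOC: (2*6 + 1.0)*x = -2 + 1.0*(0.0646 - 0.8086)
x^{k+1} = -0.2111
Step 2: z-update.
Minimize 1*z^2 + 11*z + (1.0/2)*(-0.2111 - z + 0.8086)^2
FOC: (2*1 + 1.0)*z = -11 + 1.0*(-0.2111 + 0.8086)
z^{k+1} = -3.4675
Step 3: u-update.
u^{k+1} = 0.8086 - 0.2111 + 3.4675 = 4.065
Step 4: Primal residual = |-0.2111 + 3.4675| = 3.2564


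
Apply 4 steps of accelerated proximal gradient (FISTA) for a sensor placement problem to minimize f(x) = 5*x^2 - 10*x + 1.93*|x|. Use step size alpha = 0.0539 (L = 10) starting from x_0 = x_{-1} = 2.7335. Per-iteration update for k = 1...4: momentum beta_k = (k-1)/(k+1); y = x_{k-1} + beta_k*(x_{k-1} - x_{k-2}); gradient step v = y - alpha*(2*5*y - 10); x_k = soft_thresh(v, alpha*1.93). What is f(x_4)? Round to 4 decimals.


FISTA on f(x) = 5*x^2 - 10*x + 1.93*|x|
L = 10, alpha = 0.0539
Iteration 1: beta = 0.0, y = 2.7335 + 0.0*(2.7335 - 2.7335) = 2.7335
  grad(y) = 17.335, v = y - alpha*grad = 1.7991
  prox(v) = soft_thresh(1.7991, 0.104) = 1.6951
Iteration 2: beta = 0.3333, y = 1.6951 + 0.3333*(1.6951 - 2.7335) = 1.349
  grad(y) = 3.4899, v = y - alpha*grad = 1.1609
  prox(v) = soft_thresh(1.1609, 0.104) = 1.0569
Iteration 3: beta = 0.5, y = 1.0569 + 0.5*(1.0569 - 1.6951) = 0.7377
  grad(y) = -2.6227, v = y - alpha*grad = 0.8791
  prox(v) = soft_thresh(0.8791, 0.104) = 0.7751
Iteration 4: beta = 0.6, y = 0.7751 + 0.6*(0.7751 - 1.0569) = 0.606
  grad(y) = -3.9401, v = y - alpha*grad = 0.8184
  prox(v) = soft_thresh(0.8184, 0.104) = 0.7143
f(x_4) = 5*0.7143^2 - 10*0.7143 + 1.93*|0.7143| = -3.2133


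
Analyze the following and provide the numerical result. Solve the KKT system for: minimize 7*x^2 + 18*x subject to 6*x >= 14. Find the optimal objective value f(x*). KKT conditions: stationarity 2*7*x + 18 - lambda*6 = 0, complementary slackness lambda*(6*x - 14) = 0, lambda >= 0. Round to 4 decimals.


Step 1: Try lambda = 0 (constraint inactive).
x_unc = -18/(2*7) = -1.2857
Check: 6*-1.2857 = -7.7142 < 14 -- violated!
Step 2: Constraint must be active: 6*x = 14
x* = 14/6 = 7/3 = 2.3333 (rounded; the exact value 7/3 is used below)
lambda = (2*7*(7/3) + 18)/6 = 8.4444
Step 3: Compute optimal value.
f(x*) = 7*(7/3)^2 + 18*(7/3) = 80.1111


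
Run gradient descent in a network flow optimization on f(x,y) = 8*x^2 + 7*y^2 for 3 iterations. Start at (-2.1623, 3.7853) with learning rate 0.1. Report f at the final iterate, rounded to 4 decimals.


Gradient descent on f(x,y) = 8*x^2 + 7*y^2.
Starting point: (-2.1623, 3.7853), alpha = 0.1
Step 1: grad_x = 2*8*-2.1623 = -34.5968, grad_y = 2*7*3.7853 = 52.9942
  x_1 = -2.1623 - 0.1*-34.5968 = 1.2974
  y_1 = 3.7853 - 0.1*52.9942 = -1.5141
Step 2: grad_x = 2*8*1.2974 = 20.7581, grad_y = 2*7*-1.5141 = -21.1977
  x_2 = 1.2974 - 0.1*20.7581 = -0.7784
  y_2 = -1.5141 - 0.1*-21.1977 = 0.6056
Step 3: grad_x = 2*8*-0.7784 = -12.4548, grad_y = 2*7*0.6056 = 8.4791
  x_3 = -0.7784 - 0.1*-12.4548 = 0.4671
  y_3 = 0.6056 - 0.1*8.4791 = -0.2423
f(0.4671, -0.2423) = 8*0.4671^2 + 7*(-0.2423)^2 = 2.156


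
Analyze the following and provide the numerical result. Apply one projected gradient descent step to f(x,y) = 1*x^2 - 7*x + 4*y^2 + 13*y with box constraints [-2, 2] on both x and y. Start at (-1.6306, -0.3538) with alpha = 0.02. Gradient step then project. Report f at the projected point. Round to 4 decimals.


Step 1: Compute gradient at (-1.6306, -0.3538).
grad_x = 2*1*-1.6306 - 7 = -10.2612
grad_y = 2*4*-0.3538 + 13 = 10.1696
Step 2: Gradient step.
x_raw = -1.6306 - 0.02*-10.2612 = -1.4254
y_raw = -0.3538 - 0.02*10.1696 = -0.5572
Step 3: Project onto [-2, 2].
x_proj = clip(-1.4254) = -1.4254
y_proj = clip(-0.5572) = -0.5572
Step 4: Evaluate f.
f(-1.4254, -0.5572) = 6.0077


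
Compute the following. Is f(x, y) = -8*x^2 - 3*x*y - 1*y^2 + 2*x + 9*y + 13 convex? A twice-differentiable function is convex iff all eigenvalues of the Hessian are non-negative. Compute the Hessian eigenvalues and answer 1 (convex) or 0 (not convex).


The Hessian of f(x,y) = -8*x^2 - 3*x*y - 1*y^2 + 2*x + 9*y + 13 is:
H = [[-16, -3], [-3, -2]]
Trace = -16 - 2 = -18
Determinant = -16*-2 - (-3)^2 = 23
Discriminant = (-18)^2 - 4*23 = 232.0
Eigenvalues: lambda_1 = -16.6158, lambda_2 = -1.3842
The function is not convex.

0


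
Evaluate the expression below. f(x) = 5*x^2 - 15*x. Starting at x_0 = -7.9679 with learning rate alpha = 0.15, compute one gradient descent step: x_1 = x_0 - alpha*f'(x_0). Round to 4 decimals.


We compute the gradient at x_0 and apply the update.
f'(x) = 10*x - 15
f'(-7.9679) = 10*-7.9679 - 15 = -94.679
x_1 = -7.9679 - 0.15*-94.679 = 6.234


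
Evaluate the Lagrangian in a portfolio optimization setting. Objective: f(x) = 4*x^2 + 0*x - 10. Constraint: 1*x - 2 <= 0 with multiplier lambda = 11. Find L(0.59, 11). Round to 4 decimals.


Step 1: Evaluate f(x).
f(0.59) = 4*0.59^2 + 0*0.59 - 10 = -8.6076
Step 2: Evaluate g(x).
g(0.59) = 1*0.59 - 2 = -1.41
Step 3: Compute Lagrangian.
L = -8.6076 + 11*-1.41 = -24.1176


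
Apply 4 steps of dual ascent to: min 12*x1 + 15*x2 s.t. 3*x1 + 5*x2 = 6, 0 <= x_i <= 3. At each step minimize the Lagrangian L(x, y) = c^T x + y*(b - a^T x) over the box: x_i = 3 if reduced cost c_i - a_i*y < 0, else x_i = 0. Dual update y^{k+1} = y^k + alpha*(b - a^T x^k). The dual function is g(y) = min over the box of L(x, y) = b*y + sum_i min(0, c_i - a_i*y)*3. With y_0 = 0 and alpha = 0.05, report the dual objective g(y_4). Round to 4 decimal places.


Dual ascent for LP: min 12*x1 + 15*x2, 3*x1 + 5*x2 = 6, 0 <= x_i <= 3
Step 1: y^k = 0.0, reduced costs: (12.0, 15.0)
  x^k = (0.0, 0.0), subgradient = b - a^T x = 6.0
  y^{k+1} = 0.0 + 0.05*6.0 = 0.3
Step 2: y^k = 0.3, reduced costs: (11.1, 13.5)
  x^k = (0.0, 0.0), subgradient = b - a^T x = 6.0
  y^{k+1} = 0.3 + 0.05*6.0 = 0.6
Step 3: y^k = 0.6, reduced costs: (10.2, 12.0)
  x^k = (0.0, 0.0), subgradient = b - a^T x = 6.0
  y^{k+1} = 0.6 + 0.05*6.0 = 0.9
Step 4: y^k = 0.9, reduced costs: (9.3, 10.5)
  x^k = (0.0, 0.0), subgradient = b - a^T x = 6.0
  y^{k+1} = 0.9 + 0.05*6.0 = 1.2
Dual objective at y_4 = 1.2: reduced costs (8.4, 9.0), box minimizer x = (0.0, 0.0)
g(y_4) = b*y + (c1 - a1*y)*x1 + (c2 - a2*y)*x2 = 6*1.2 + 8.4*0.0 + 9.0*0.0 = 7.2 + 0.0 + 0.0 = 7.2


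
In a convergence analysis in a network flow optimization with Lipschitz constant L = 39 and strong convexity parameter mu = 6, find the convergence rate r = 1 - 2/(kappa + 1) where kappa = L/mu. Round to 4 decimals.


Step 1: Compute the condition number.
kappa = L/mu = 39/6 = 6.5
Step 2: Compute the convergence rate.
r = 1 - 2/(kappa + 1) = 1 - 2*mu/(L + mu) = (L - mu)/(L + mu) = 33/45 = 0.7333


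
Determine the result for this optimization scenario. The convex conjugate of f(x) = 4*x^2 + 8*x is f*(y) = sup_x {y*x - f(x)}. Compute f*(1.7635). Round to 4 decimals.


f*(y) = sup_x {y*x - a*x^2 - b*x} = sup_x {(y-b)*x - a*x^2}
FOC: (y - b) - 2a*x = 0 => x* = (y - b)/(2a)
x* = (1.7635 - 8)/(2*4) = -0.7796
f*(1.7635) = (y-b)^2/(4a) = (1.7635 - 8)^2/(4*4)
= 38.8939/16 = 2.4309


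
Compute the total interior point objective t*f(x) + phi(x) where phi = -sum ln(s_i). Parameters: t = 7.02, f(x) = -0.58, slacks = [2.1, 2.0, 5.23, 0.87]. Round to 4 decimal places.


Step 1: Compute log-barrier.
ln values: [0.7419, 0.6931, 1.6544, -0.1393]
phi = -(0.7419 + 0.6931 + 1.6544 - 0.1393) = -2.9502
Step 2: Compute augmented objective.
t*f(x) = 7.02*-0.58 = -4.0716
Total = -4.0716 - 2.9502 = -7.0218


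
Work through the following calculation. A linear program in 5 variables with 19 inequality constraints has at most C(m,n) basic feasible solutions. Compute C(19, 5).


Each vertex corresponds to some choice of n active constraints out of m, so the number of vertices is at most C(m, n) = m! / (n!(m-n)!).
m = 19, n = 5
Numerator: 19 * 18 * 17 * 16 * 15
Denominator: 5! = 120
C(19, 5) = 11628


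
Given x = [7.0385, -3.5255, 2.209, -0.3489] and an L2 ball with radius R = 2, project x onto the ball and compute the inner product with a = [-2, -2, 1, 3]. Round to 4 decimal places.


Step 1: Compute ||x|| (intermediates to 6 decimals).
||x|| = sqrt(7.0385^2 + (-3.5255)^2 + 2.209^2 + (-0.3489)^2) = 8.183584
Step 2: Project.
Since ||x|| > R, scale = R/||x|| = 2/8.183584 = 0.244392, proj(x) = scale * x
proj(x) = [1.720153, -0.861604, 0.539862, -0.085268]
Step 3: Dot product.
a^T * proj(x) = -2*1.720153 - 2*(-0.861604) + 1*0.539862 + 3*(-0.085268) = -1.433


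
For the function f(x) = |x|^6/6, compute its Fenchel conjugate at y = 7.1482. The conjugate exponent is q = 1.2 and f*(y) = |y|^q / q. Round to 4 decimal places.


The conjugate exponent q satisfies 1/p + 1/q = 1.
p = 6, so q = 6/(6 - 1) = 1.2
|y|^q = 7.1482^1.2 = 10.5934
f*(7.1482) = 10.5934 / 1.2 = 8.8278


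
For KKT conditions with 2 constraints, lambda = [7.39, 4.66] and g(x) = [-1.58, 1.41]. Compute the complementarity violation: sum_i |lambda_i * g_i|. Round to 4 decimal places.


KKT complementary slackness check:
lambda_1 * g_1 = 7.39 * -1.58 = -11.6762
lambda_2 * g_2 = 4.66 * 1.41 = 6.5706
Total violation = 11.6762 + 6.5706 = 18.2468


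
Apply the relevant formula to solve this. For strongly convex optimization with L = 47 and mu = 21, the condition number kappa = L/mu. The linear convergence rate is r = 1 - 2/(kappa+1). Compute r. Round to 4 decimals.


Step 1: Compute the condition number.
kappa = L/mu = 47/21 = 2.2381
Step 2: Compute the convergence rate.
r = 1 - 2/(kappa + 1) = 1 - 2*mu/(L + mu) = (L - mu)/(L + mu) = 26/68 = 0.3824


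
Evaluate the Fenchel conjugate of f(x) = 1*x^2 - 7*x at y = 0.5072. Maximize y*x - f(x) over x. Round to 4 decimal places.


f*(y) = sup_x {y*x - a*x^2 - b*x} = sup_x {(y-b)*x - a*x^2}
FOC: (y - b) - 2a*x = 0 => x* = (y - b)/(2a)
x* = (0.5072 + 7)/(2*1) = 3.7536
f*(0.5072) = (y-b)^2/(4a) = (0.5072 + 7)^2/(4*1)
= 56.3581/4 = 14.0895


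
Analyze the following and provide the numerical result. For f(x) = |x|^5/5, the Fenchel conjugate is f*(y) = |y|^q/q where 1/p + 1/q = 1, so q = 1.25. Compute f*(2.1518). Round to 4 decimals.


The conjugate exponent q satisfies 1/p + 1/q = 1.
p = 5, so q = 5/(5 - 1) = 1.25
|y|^q = 2.1518^1.25 = 2.6062
f*(2.1518) = 2.6062 / 1.25 = 2.0849


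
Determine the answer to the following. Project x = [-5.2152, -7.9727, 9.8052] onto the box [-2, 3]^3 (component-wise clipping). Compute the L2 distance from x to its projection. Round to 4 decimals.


Project each component onto [-2, 3].
clip(-5.2152) = -2.0, clip(-7.9727) = -2.0, clip(9.8052) = 3.0
Projection = [-2.0, -2.0, 3.0]
Squared diffs: [10.3375, 35.6731, 46.3107]
Distance = sqrt(92.3213) = 9.6084


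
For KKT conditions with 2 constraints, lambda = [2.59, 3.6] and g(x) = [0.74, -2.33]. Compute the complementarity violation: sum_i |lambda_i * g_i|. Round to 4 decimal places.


KKT complementary slackness check:
lambda_1 * g_1 = 2.59 * 0.74 = 1.9166
lambda_2 * g_2 = 3.6 * -2.33 = -8.388
Total violation = 1.9166 + 8.388 = 10.3046


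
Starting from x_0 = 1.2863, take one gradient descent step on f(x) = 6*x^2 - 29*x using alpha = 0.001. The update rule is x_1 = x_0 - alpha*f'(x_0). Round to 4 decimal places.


We compute the gradient at x_0 and apply the update.
f'(x) = 12*x - 29
f'(1.2863) = 12*1.2863 - 29 = -13.5644
x_1 = 1.2863 - 0.001*-13.5644 = 1.2999


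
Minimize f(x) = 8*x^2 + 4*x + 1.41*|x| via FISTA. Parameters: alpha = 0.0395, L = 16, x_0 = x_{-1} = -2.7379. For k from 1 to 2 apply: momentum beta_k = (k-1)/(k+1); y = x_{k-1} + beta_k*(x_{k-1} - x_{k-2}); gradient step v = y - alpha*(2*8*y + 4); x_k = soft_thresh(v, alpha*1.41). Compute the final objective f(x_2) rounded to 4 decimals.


FISTA on f(x) = 8*x^2 + 4*x + 1.41*|x|
L = 16, alpha = 0.0395
Iteration 1: beta = 0.0, y = -2.7379 + 0.0*(-2.7379 + 2.7379) = -2.7379
  grad(y) = -39.8064, v = y - alpha*grad = -1.1655
  prox(v) = soft_thresh(-1.1655, 0.0557) = -1.1099
Iteration 2: beta = 0.3333, y = -1.1099 + 0.3333*(-1.1099 + 2.7379) = -0.5672
  grad(y) = -5.0747, v = y - alpha*grad = -0.3667
  prox(v) = soft_thresh(-0.3667, 0.0557) = -0.311
f(x_2) = 8*(-0.311)^2 + 4*(-0.311) + 1.41*|-0.311| = -0.0317


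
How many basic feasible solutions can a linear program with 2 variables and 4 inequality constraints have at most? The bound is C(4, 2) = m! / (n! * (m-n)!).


Each vertex corresponds to some choice of n active constraints out of m, so the number of vertices is at most C(m, n) = m! / (n!(m-n)!).
m = 4, n = 2
Numerator: 4 * 3
Denominator: 2! = 2
C(4, 2) = 6


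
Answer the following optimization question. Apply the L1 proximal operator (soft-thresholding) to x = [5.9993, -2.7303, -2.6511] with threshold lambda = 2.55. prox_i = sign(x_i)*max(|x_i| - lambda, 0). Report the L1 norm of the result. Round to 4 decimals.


Soft-thresholding with lambda = 2.55:
prox(5.9993) = sign(5.9993)*max(|5.9993| - 2.55, 0) = 3.4493
prox(-2.7303) = sign(-2.7303)*max(|-2.7303| - 2.55, 0) = -0.1803
prox(-2.6511) = sign(-2.6511)*max(|-2.6511| - 2.55, 0) = -0.1011
prox(x) = [3.4493, -0.1803, -0.1011]
||prox(x)||_1 = 3.4493 + 0.1803 + 0.1011 = 3.7307


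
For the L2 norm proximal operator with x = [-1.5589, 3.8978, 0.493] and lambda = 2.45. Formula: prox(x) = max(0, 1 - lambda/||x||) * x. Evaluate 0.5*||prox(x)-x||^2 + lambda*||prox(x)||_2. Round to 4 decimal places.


Step 1: Compute ||x||.
||x|| = 4.2268
Step 2: Compute scaling factor.
scale = max(0, 1 - 2.45/4.2268) = 0.4204
Step 3: prox(x) = [-0.6553, 1.6385, 0.2072]
||prox(x)|| = 1.7768
Step 4: Proximal objective.
0.5*||prox-x||^2 = 3.0013
lambda*||prox|| = 4.3532
Total = 7.3545


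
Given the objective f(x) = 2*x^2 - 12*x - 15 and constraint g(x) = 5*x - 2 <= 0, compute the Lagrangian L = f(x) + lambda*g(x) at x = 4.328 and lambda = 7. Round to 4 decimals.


Step 1: Evaluate f(x).
f(4.328) = 2*4.328^2 - 12*4.328 - 15 = -29.4728
Step 2: Evaluate g(x).
g(4.328) = 5*4.328 - 2 = 19.64
Step 3: Compute Lagrangian.
L = -29.4728 + 7*19.64 = 108.0072


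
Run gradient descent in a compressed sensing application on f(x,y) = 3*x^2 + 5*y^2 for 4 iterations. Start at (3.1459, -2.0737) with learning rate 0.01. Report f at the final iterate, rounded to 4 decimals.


Gradient descent on f(x,y) = 3*x^2 + 5*y^2.
Starting point: (3.1459, -2.0737), alpha = 0.01
Step 1: grad_x = 2*3*3.1459 = 18.8754, grad_y = 2*5*-2.0737 = -20.737
  x_1 = 3.1459 - 0.01*18.8754 = 2.9571
  y_1 = -2.0737 - 0.01*-20.737 = -1.8663
Step 2: grad_x = 2*3*2.9571 = 17.7429, grad_y = 2*5*-1.8663 = -18.6633
  x_2 = 2.9571 - 0.01*17.7429 = 2.7797
  y_2 = -1.8663 - 0.01*-18.6633 = -1.6797
Step 3: grad_x = 2*3*2.7797 = 16.6783, grad_y = 2*5*-1.6797 = -16.797
  x_3 = 2.7797 - 0.01*16.6783 = 2.6129
  y_3 = -1.6797 - 0.01*-16.797 = -1.5117
Step 4: grad_x = 2*3*2.6129 = 15.6776, grad_y = 2*5*-1.5117 = -15.1173
  x_4 = 2.6129 - 0.01*15.6776 = 2.4562
  y_4 = -1.5117 - 0.01*-15.1173 = -1.3606
f(2.4562, -1.3606) = 3*2.4562^2 + 5*(-1.3606)^2 = 27.3537


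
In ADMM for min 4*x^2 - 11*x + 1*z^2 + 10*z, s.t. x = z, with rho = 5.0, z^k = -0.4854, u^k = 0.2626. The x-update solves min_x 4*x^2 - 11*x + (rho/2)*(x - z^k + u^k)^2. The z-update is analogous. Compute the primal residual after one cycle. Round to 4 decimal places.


ADMM iteration with rho = 5.0, z^k = -0.4854, u^k = 0.2626
Step 1: x-update.
Minimize 4*x^2 - 11*x + (5.0/2)*(x + 0.4854 + 0.2626)^2
FOC: (2*4 + 5.0)*x = 11 + 5.0*(-0.4854 - 0.2626)
x^{k+1} = 0.5585
Step 2: z-update.
Minimize 1*z^2 + 10*z + (5.0/2)*(0.5585 - z + 0.2626)^2
FOC: (2*1 + 5.0)*z = -10 + 5.0*(0.5585 + 0.2626)
z^{k+1} = -0.8421
Step 3: u-update.
u^{k+1} = 0.2626 + 0.5585 + 0.8421 = 1.6632
Step 4: Primal residual = |0.5585 + 0.8421| = 1.4006


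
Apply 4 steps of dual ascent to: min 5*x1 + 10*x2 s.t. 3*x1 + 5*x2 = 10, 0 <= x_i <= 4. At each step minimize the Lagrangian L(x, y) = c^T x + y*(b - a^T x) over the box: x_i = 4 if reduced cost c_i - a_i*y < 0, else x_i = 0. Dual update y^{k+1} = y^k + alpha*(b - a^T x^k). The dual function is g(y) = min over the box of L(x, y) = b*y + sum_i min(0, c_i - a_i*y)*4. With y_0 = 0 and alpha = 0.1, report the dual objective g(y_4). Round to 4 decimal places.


Dual ascent for LP: min 5*x1 + 10*x2, 3*x1 + 5*x2 = 10, 0 <= x_i <= 4
Step 1: y^k = 0.0, reduced costs: (5.0, 10.0)
  x^k = (0.0, 0.0), subgradient = b - a^T x = 10.0
  y^{k+1} = 0.0 + 0.1*10.0 = 1.0
Step 2: y^k = 1.0, reduced costs: (2.0, 5.0)
  x^k = (0.0, 0.0), subgradient = b - a^T x = 10.0
  y^{k+1} = 1.0 + 0.1*10.0 = 2.0
Step 3: y^k = 2.0, reduced costs: (-1.0, 0.0)
  x^k = (4.0, 0.0), subgradient = b - a^T x = -2.0
  y^{k+1} = 2.0 + 0.1*-2.0 = 1.8
Step 4: y^k = 1.8, reduced costs: (-0.4, 1.0)
  x^k = (4.0, 0.0), subgradient = b - a^T x = -2.0
  y^{k+1} = 1.8 + 0.1*-2.0 = 1.6
Dual objective at y_4 = 1.6: reduced costs (0.2, 2.0), box minimizer x = (0.0, 0.0)
g(y_4) = b*y + (c1 - a1*y)*x1 + (c2 - a2*y)*x2 = 10*1.6 + 0.2*0.0 + 2.0*0.0 = 16.0 + 0.0 + 0.0 = 16.0


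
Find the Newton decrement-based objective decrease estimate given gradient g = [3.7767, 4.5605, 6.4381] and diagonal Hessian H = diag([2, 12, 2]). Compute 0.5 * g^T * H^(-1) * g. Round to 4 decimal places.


Step 1: H is diagonal, so H^(-1) * g = [1.8884, 0.38, 3.2191].
Step 2: g^T H^(-1) g = sum_i g_i^2 / H_ii
  = (3.7767)^2/2 + (4.5605)^2/12 + (6.4381)^2/2
  = 7.1317 + 1.7332 + 20.7246 = 29.5895
Step 3: Objective decrease = 0.5 * g^T H^(-1) g = 14.7947


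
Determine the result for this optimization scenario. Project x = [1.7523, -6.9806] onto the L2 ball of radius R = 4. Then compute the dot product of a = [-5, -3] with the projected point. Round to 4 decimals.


Step 1: Compute ||x|| (intermediates to 6 decimals).
||x|| = sqrt(1.7523^2 + (-6.9806)^2) = 7.197175
Step 2: Project.
Since ||x|| > R, scale = R/||x|| = 4/7.197175 = 0.555774, proj(x) = scale * x
proj(x) = [0.973883, -3.879636]
Step 3: Dot product.
a^T * proj(x) = -5*0.973883 - 3*(-3.879636) = 6.7695


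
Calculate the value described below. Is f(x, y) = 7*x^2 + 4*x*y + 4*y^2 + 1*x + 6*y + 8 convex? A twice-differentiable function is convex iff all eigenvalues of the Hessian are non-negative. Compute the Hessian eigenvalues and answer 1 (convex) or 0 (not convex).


The Hessian of f(x,y) = 7*x^2 + 4*x*y + 4*y^2 + 1*x + 6*y + 8 is:
H = [[14, 4], [4, 8]]
Trace = 14 + 8 = 22
Determinant = 14*8 - (4)^2 = 96
Discriminant = (22)^2 - 4*96 = 100.0
Eigenvalues: lambda_1 = 6.0, lambda_2 = 16.0
The function is convex.

1


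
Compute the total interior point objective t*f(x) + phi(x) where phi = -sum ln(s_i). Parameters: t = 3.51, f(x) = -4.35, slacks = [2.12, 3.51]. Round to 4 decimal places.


Step 1: Compute log-barrier.
ln values: [0.7514, 1.2556]
phi = -(0.7514 + 1.2556) = -2.007
Step 2: Compute augmented objective.
t*f(x) = 3.51*-4.35 = -15.2685
Total = -15.2685 - 2.007 = -17.2755


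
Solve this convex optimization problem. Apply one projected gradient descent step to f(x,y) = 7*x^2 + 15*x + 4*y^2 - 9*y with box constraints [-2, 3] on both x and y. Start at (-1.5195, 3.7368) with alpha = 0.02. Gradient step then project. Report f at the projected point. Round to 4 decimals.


Step 1: Compute gradient at (-1.5195, 3.7368).
grad_x = 2*7*-1.5195 + 15 = -6.273
grad_y = 2*4*3.7368 - 9 = 20.8944
Step 2: Gradient step.
x_raw = -1.5195 - 0.02*-6.273 = -1.394
y_raw = 3.7368 - 0.02*20.8944 = 3.3189
Step 3: Project onto [-2, 3].
x_proj = clip(-1.394) = -1.394
y_proj = clip(3.3189) = 3.0
Step 4: Evaluate f.
f(-1.394, 3.0) = 1.6928


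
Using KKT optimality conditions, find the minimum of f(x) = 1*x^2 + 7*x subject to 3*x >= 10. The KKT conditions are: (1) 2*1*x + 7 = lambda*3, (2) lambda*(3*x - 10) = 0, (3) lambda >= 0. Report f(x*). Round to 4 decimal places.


Step 1: Try lambda = 0 (constraint inactive).
x_unc = -7/(2*1) = -3.5
Check: 3*-3.5 = -10.5 < 10 -- violated!
Step 2: Constraint must be active: 3*x = 10
x* = 10/3 = 3.3333 (rounded; the exact value 10/3 is used below)
lambda = (2*1*(10/3) + 7)/3 = 4.5556
Step 3: Compute optimal value.
f(x*) = 1*(10/3)^2 + 7*(10/3) = 34.4444


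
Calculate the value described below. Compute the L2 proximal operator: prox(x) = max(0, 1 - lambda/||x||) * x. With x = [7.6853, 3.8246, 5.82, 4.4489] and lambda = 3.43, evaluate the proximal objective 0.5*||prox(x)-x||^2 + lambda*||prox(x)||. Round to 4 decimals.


Step 1: Compute ||x||.
||x|| = 11.2852
Step 2: Compute scaling factor.
scale = max(0, 1 - 3.43/11.2852) = 0.6961
Step 3: prox(x) = [5.3495, 2.6622, 4.0511, 3.0967]
||prox(x)|| = 7.8552
Step 4: Proximal objective.
0.5*||prox-x||^2 = 5.8825
lambda*||prox|| = 26.9433
Total = 32.8259


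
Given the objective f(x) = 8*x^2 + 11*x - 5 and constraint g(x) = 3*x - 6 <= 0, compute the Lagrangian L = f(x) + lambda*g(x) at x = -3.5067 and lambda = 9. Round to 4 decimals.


Step 1: Evaluate f(x).
f(-3.5067) = 8*(-3.5067)^2 + 11*(-3.5067) - 5 = 54.8019
Step 2: Evaluate g(x).
g(-3.5067) = 3*-3.5067 - 6 = -16.5201
Step 3: Compute Lagrangian.
L = 54.8019 + 9*-16.5201 = -93.879


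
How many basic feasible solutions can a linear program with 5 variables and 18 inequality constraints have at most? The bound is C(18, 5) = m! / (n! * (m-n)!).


Each vertex corresponds to some choice of n active constraints out of m, so the number of vertices is at most C(m, n) = m! / (n!(m-n)!).
m = 18, n = 5
Numerator: 18 * 17 * 16 * 15 * 14
Denominator: 5! = 120
C(18, 5) = 8568


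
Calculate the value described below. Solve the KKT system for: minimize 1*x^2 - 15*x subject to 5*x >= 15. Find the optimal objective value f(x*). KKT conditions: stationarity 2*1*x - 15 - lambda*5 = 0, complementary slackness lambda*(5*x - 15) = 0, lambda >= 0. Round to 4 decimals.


Step 1: Try lambda = 0 (constraint inactive).
Stationarity: 2*1*x - 15 = 0
x* = 15/(2*1) = 7.5
Check constraint: 5*7.5 = 37.5 >= 15 -- satisfied.
Step 2: Compute optimal value.
f(x*) = 1*7.5^2 - 15*7.5 = -56.25


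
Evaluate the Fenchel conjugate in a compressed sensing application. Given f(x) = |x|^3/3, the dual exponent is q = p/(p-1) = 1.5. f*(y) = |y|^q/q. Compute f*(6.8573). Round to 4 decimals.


The conjugate exponent q satisfies 1/p + 1/q = 1.
p = 3, so q = 3/(3 - 1) = 1.5
|y|^q = 6.8573^1.5 = 17.9568
f*(6.8573) = 17.9568 / 1.5 = 11.9712


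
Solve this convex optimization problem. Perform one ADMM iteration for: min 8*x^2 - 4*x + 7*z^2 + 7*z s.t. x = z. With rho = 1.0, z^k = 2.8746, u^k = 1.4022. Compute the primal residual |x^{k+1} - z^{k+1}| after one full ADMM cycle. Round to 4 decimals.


ADMM iteration with rho = 1.0, z^k = 2.8746, u^k = 1.4022
Step 1: x-update.
Minimize 8*x^2 - 4*x + (1.0/2)*(x - 2.8746 + 1.4022)^2
FOC: (2*8 + 1.0)*x = 4 + 1.0*(2.8746 - 1.4022)
x^{k+1} = 0.3219
Step 2: z-update.
Minimize 7*z^2 + 7*z + (1.0/2)*(0.3219 - z + 1.4022)^2
FOC: (2*7 + 1.0)*z = -7 + 1.0*(0.3219 + 1.4022)
z^{k+1} = -0.3517
Step 3: u-update.
u^{k+1} = 1.4022 + 0.3219 + 0.3517 = 2.0758
Step 4: Primal residual = |0.3219 + 0.3517| = 0.6736


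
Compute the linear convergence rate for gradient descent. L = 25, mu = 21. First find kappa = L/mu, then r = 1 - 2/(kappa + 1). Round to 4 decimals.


Step 1: Compute the condition number.
kappa = L/mu = 25/21 = 1.1905
Step 2: Compute the convergence rate.
r = 1 - 2/(kappa + 1) = 1 - 2*mu/(L + mu) = (L - mu)/(L + mu) = 4/46 = 0.087


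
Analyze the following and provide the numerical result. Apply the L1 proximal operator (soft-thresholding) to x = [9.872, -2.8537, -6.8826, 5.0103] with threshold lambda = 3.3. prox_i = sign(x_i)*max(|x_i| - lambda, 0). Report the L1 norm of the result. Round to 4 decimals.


Soft-thresholding with lambda = 3.3:
prox(9.872) = sign(9.872)*max(|9.872| - 3.3, 0) = 6.572
prox(-2.8537) = sign(-2.8537)*max(|-2.8537| - 3.3, 0) = 0.0
prox(-6.8826) = sign(-6.8826)*max(|-6.8826| - 3.3, 0) = -3.5826
prox(5.0103) = sign(5.0103)*max(|5.0103| - 3.3, 0) = 1.7103
prox(x) = [6.572, 0.0, -3.5826, 1.7103]
||prox(x)||_1 = 6.572 + 0.0 + 3.5826 + 1.7103 = 11.8649


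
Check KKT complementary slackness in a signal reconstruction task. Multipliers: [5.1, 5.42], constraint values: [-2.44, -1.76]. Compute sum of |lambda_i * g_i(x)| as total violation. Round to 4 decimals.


KKT complementary slackness check:
lambda_1 * g_1 = 5.1 * -2.44 = -12.444
lambda_2 * g_2 = 5.42 * -1.76 = -9.5392
Total violation = 12.444 + 9.5392 = 21.9832


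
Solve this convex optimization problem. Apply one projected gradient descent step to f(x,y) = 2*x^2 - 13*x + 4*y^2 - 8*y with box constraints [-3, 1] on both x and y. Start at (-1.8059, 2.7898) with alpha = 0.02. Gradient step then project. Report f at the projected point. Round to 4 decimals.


Step 1: Compute gradient at (-1.8059, 2.7898).
grad_x = 2*2*-1.8059 - 13 = -20.2236
grad_y = 2*4*2.7898 - 8 = 14.3184
Step 2: Gradient step.
x_raw = -1.8059 - 0.02*-20.2236 = -1.4014
y_raw = 2.7898 - 0.02*14.3184 = 2.5034
Step 3: Project onto [-3, 1].
x_proj = clip(-1.4014) = -1.4014
y_proj = clip(2.5034) = 1.0
Step 4: Evaluate f.
f(-1.4014, 1.0) = 18.1466


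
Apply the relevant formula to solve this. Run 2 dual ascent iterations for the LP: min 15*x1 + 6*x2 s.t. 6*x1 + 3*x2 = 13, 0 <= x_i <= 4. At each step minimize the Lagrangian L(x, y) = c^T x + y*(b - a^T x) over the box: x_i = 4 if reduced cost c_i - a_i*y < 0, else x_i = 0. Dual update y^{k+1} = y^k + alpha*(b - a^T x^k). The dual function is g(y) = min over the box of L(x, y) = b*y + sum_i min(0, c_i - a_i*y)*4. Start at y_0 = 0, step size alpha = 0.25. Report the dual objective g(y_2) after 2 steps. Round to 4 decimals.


Dual ascent for LP: min 15*x1 + 6*x2, 6*x1 + 3*x2 = 13, 0 <= x_i <= 4
Step 1: y^k = 0.0, reduced costs: (15.0, 6.0)
  x^k = (0.0, 0.0), subgradient = b - a^T x = 13.0
  y^{k+1} = 0.0 + 0.25*13.0 = 3.25
Step 2: y^k = 3.25, reduced costs: (-4.5, -3.75)
  x^k = (4.0, 4.0), subgradient = b - a^T x = -23.0
  y^{k+1} = 3.25 + 0.25*-23.0 = -2.5
Dual objective at y_2 = -2.5: reduced costs (30.0, 13.5), box minimizer x = (0.0, 0.0)
g(y_2) = b*y + (c1 - a1*y)*x1 + (c2 - a2*y)*x2 = 13*(-2.5) + 30.0*0.0 + 13.5*0.0 = -32.5 + 0.0 + 0.0 = -32.5


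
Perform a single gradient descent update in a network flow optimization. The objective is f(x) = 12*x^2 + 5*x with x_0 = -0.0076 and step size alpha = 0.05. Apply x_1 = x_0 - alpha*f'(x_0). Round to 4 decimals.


We compute the gradient at x_0 and apply the update.
f'(x) = 24*x + 5
f'(-0.0076) = 24*-0.0076 + 5 = 4.8176
x_1 = -0.0076 - 0.05*4.8176 = -0.2485


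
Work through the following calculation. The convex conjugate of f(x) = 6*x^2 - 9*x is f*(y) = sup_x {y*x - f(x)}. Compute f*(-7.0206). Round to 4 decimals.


f*(y) = sup_x {y*x - a*x^2 - b*x} = sup_x {(y-b)*x - a*x^2}
FOC: (y - b) - 2a*x = 0 => x* = (y - b)/(2a)
x* = (-7.0206 + 9)/(2*6) = 0.165
f*(-7.0206) = (y-b)^2/(4a) = (-7.0206 + 9)^2/(4*6)
= 3.918/24 = 0.1633


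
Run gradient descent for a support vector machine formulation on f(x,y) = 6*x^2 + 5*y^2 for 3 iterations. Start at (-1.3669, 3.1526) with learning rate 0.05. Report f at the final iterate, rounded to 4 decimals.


Gradient descent on f(x,y) = 6*x^2 + 5*y^2.
Starting point: (-1.3669, 3.1526), alpha = 0.05
Step 1: grad_x = 2*6*-1.3669 = -16.4028, grad_y = 2*5*3.1526 = 31.526
  x_1 = -1.3669 - 0.05*-16.4028 = -0.5468
  y_1 = 3.1526 - 0.05*31.526 = 1.5763
Step 2: grad_x = 2*6*-0.5468 = -6.5611, grad_y = 2*5*1.5763 = 15.763
  x_2 = -0.5468 - 0.05*-6.5611 = -0.2187
  y_2 = 1.5763 - 0.05*15.763 = 0.7882
Step 3: grad_x = 2*6*-0.2187 = -2.6244, grad_y = 2*5*0.7882 = 7.8815
  x_3 = -0.2187 - 0.05*-2.6244 = -0.0875
  y_3 = 0.7882 - 0.05*7.8815 = 0.3941
f(-0.0875, 0.3941) = 6*(-0.0875)^2 + 5*0.3941^2 = 0.8224


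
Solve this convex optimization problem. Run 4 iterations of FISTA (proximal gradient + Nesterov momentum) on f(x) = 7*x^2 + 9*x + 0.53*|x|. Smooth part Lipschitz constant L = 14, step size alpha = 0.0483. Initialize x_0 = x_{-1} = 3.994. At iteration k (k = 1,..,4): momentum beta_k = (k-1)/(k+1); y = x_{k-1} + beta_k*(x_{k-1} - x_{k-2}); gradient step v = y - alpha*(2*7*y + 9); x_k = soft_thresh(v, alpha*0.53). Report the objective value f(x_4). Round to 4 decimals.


FISTA on f(x) = 7*x^2 + 9*x + 0.53*|x|
L = 14, alpha = 0.0483
Iteration 1: beta = 0.0, y = 3.994 + 0.0*(3.994 - 3.994) = 3.994
  grad(y) = 64.916, v = y - alpha*grad = 0.8586
  prox(v) = soft_thresh(0.8586, 0.0256) = 0.833
Iteration 2: beta = 0.3333, y = 0.833 + 0.3333*(0.833 - 3.994) = -0.2207
  grad(y) = 5.9099, v = y - alpha*grad = -0.5062
  prox(v) = soft_thresh(-0.5062, 0.0256) = -0.4806
Iteration 3: beta = 0.5, y = -0.4806 + 0.5*(-0.4806 - 0.833) = -1.1373
  grad(y) = -6.9227, v = y - alpha*grad = -0.803
  prox(v) = soft_thresh(-0.803, 0.0256) = -0.7774
Iteration 4: beta = 0.6, y = -0.7774 + 0.6*(-0.7774 + 0.4806) = -0.9554
  grad(y) = -4.3763, v = y - alpha*grad = -0.7441
  prox(v) = soft_thresh(-0.7441, 0.0256) = -0.7185
f(x_4) = 7*(-0.7185)^2 + 9*(-0.7185) + 0.53*|-0.7185| = -2.472


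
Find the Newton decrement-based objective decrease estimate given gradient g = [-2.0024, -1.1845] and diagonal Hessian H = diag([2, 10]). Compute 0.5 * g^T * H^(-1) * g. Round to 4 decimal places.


Step 1: H is diagonal, so H^(-1) * g = [-1.0012, -0.1185].
Step 2: g^T H^(-1) g = sum_i g_i^2 / H_ii
  = (-2.0024)^2/2 + (-1.1845)^2/10
  = 2.0048 + 0.1403 = 2.1451
Step 3: Objective decrease = 0.5 * g^T H^(-1) g = 1.0726


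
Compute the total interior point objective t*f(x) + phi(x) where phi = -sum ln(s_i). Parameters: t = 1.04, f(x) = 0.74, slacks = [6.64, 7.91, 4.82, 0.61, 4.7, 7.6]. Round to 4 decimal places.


Step 1: Compute log-barrier.
ln values: [1.8931, 2.0681, 1.5728, -0.4943, 1.5476, 2.0281]
phi = -(1.8931 + 2.0681 + 1.5728 - 0.4943 + 1.5476 + 2.0281) = -8.6154
Step 2: Compute augmented objective.
t*f(x) = 1.04*0.74 = 0.7696
Total = 0.7696 - 8.6154 = -7.8458


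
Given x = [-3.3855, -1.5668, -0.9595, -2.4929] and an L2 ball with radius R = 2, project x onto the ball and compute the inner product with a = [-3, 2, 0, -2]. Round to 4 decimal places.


Step 1: Compute ||x|| (intermediates to 6 decimals).
||x|| = sqrt((-3.3855)^2 + (-1.5668)^2 + (-0.9595)^2 + (-2.4929)^2) = 4.588209
Step 2: Project.
Since ||x|| > R, scale = R/||x|| = 2/4.588209 = 0.4359, proj(x) = scale * x
proj(x) = [-1.475739, -0.682968, -0.418246, -1.086655]
Step 3: Dot product.
a^T * proj(x) = -3*(-1.475739) + 2*(-0.682968) + 0*(-0.418246) - 2*(-1.086655) = 5.2346


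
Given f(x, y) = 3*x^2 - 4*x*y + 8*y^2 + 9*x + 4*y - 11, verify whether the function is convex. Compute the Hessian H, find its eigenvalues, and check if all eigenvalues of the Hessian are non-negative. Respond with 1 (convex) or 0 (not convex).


The Hessian of f(x,y) = 3*x^2 - 4*x*y + 8*y^2 + 9*x + 4*y - 11 is:
H = [[6, -4], [-4, 16]]
Trace = 6 + 16 = 22
Determinant = 6*16 - (-4)^2 = 80
Discriminant = (22)^2 - 4*80 = 164.0
Eigenvalues: lambda_1 = 4.5969, lambda_2 = 17.4031
The function is convex.

1


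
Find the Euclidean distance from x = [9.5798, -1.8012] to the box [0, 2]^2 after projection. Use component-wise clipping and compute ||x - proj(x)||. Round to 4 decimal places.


Project each component onto [0, 2].
clip(9.5798) = 2.0, clip(-1.8012) = 0.0
Projection = [2.0, 0.0]
Squared diffs: [57.4534, 3.2443]
Distance = sqrt(60.6977) = 7.7909


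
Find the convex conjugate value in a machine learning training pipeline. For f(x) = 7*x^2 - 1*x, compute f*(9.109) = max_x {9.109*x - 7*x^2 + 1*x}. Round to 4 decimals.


f*(y) = sup_x {y*x - a*x^2 - b*x} = sup_x {(y-b)*x - a*x^2}
FOC: (y - b) - 2a*x = 0 => x* = (y - b)/(2a)
x* = (9.109 + 1)/(2*7) = 0.7221
f*(9.109) = (y-b)^2/(4a) = (9.109 + 1)^2/(4*7)
= 102.1919/28 = 3.6497


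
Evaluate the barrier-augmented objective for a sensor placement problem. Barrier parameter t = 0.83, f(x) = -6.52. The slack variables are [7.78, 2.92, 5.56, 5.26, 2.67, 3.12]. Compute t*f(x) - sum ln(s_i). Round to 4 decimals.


Step 1: Compute log-barrier.
ln values: [2.0516, 1.0716, 1.7156, 1.6601, 0.9821, 1.1378]
phi = -(2.0516 + 1.0716 + 1.7156 + 1.6601 + 0.9821 + 1.1378) = -8.6188
Step 2: Compute augmented objective.
t*f(x) = 0.83*-6.52 = -5.4116
Total = -5.4116 - 8.6188 = -14.0304


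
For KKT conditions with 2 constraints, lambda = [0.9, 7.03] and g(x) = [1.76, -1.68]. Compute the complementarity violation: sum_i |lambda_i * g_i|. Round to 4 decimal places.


KKT complementary slackness check:
lambda_1 * g_1 = 0.9 * 1.76 = 1.584
lambda_2 * g_2 = 7.03 * -1.68 = -11.8104
Total violation = 1.584 + 11.8104 = 13.3944


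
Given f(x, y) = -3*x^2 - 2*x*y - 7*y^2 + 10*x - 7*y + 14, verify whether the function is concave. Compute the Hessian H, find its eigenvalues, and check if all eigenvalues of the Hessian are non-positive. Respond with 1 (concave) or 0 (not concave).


The Hessian of f(x,y) = -3*x^2 - 2*x*y - 7*y^2 + 10*x - 7*y + 14 is:
H = [[-6, -2], [-2, -14]]
Trace = -6 - 14 = -20
Determinant = -6*-14 - (-2)^2 = 80
Discriminant = (-20)^2 - 4*80 = 80.0
Eigenvalues: lambda_1 = -14.4721, lambda_2 = -5.5279
The function is concave.

1


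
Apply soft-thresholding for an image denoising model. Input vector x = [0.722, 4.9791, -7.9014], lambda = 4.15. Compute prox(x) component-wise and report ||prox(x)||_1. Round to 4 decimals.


Soft-thresholding with lambda = 4.15:
prox(0.722) = sign(0.722)*max(|0.722| - 4.15, 0) = 0.0
prox(4.9791) = sign(4.9791)*max(|4.9791| - 4.15, 0) = 0.8291
prox(-7.9014) = sign(-7.9014)*max(|-7.9014| - 4.15, 0) = -3.7514
prox(x) = [0.0, 0.8291, -3.7514]
||prox(x)||_1 = 0.0 + 0.8291 + 3.7514 = 4.5805


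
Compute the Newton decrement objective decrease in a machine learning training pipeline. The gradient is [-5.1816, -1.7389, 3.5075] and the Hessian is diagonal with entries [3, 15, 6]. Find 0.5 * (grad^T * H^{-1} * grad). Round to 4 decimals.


Step 1: H is diagonal, so H^(-1) * g = [-1.7272, -0.1159, 0.5846].
Step 2: g^T H^(-1) g = sum_i g_i^2 / H_ii
  = (-5.1816)^2/3 + (-1.7389)^2/15 + (3.5075)^2/6
  = 8.9497 + 0.2016 + 2.0504 = 11.2017
Step 3: Objective decrease = 0.5 * g^T H^(-1) g = 5.6008


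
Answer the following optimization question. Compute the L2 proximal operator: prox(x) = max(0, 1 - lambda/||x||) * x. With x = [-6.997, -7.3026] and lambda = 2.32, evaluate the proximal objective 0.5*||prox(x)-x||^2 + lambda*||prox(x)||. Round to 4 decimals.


Step 1: Compute ||x||.
||x|| = 10.1137
Step 2: Compute scaling factor.
scale = max(0, 1 - 2.32/10.1137) = 0.7706
Step 3: prox(x) = [-5.3919, -5.6274]
||prox(x)|| = 7.7937
Step 4: Proximal objective.
0.5*||prox-x||^2 = 2.6912
lambda*||prox|| = 18.0814
Total = 20.7725


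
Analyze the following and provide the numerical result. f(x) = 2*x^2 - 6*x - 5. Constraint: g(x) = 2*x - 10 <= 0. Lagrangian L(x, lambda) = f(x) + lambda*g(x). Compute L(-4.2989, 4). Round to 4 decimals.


Step 1: Evaluate f(x).
f(-4.2989) = 2*(-4.2989)^2 - 6*(-4.2989) - 5 = 57.7545
Step 2: Evaluate g(x).
g(-4.2989) = 2*-4.2989 - 10 = -18.5978
Step 3: Compute Lagrangian.
L = 57.7545 + 4*-18.5978 = -16.6367


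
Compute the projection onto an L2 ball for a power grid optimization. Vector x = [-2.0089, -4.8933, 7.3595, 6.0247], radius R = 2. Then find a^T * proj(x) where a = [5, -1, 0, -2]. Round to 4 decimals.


Step 1: Compute ||x|| (intermediates to 6 decimals).
||x|| = sqrt((-2.0089)^2 + (-4.8933)^2 + 7.3595^2 + 6.0247^2) = 10.882983
Step 2: Project.
Since ||x|| > R, scale = R/||x|| = 2/10.882983 = 0.183773, proj(x) = scale * x
proj(x) = [-0.369182, -0.899256, 1.352477, 1.107177]
Step 3: Dot product.
a^T * proj(x) = 5*(-0.369182) - 1*(-0.899256) + 0*1.352477 - 2*1.107177 = -3.161


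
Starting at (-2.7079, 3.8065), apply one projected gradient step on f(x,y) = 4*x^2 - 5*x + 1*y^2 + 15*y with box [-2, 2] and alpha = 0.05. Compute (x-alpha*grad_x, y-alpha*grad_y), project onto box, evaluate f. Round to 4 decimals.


Step 1: Compute gradient at (-2.7079, 3.8065).
grad_x = 2*4*-2.7079 - 5 = -26.6632
grad_y = 2*1*3.8065 + 15 = 22.613
Step 2: Gradient step.
x_raw = -2.7079 - 0.05*-26.6632 = -1.3747
y_raw = 3.8065 - 0.05*22.613 = 2.6759
Step 3: Project onto [-2, 2].
x_proj = clip(-1.3747) = -1.3747
y_proj = clip(2.6759) = 2.0
Step 4: Evaluate f.
f(-1.3747, 2.0) = 48.4333


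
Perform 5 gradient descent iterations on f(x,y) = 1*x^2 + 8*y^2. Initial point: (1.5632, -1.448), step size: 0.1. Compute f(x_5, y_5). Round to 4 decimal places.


Gradient descent on f(x,y) = 1*x^2 + 8*y^2.
Starting point: (1.5632, -1.448), alpha = 0.1
Step 1: grad_x = 2*1*1.5632 = 3.1264, grad_y = 2*8*-1.448 = -23.168
  x_1 = 1.5632 - 0.1*3.1264 = 1.2506
  y_1 = -1.448 - 0.1*-23.168 = 0.8688
Step 2: grad_x = 2*1*1.2506 = 2.5011, grad_y = 2*8*0.8688 = 13.9008
  x_2 = 1.2506 - 0.1*2.5011 = 1.0004
  y_2 = 0.8688 - 0.1*13.9008 = -0.5213
Step 3: grad_x = 2*1*1.0004 = 2.0009, grad_y = 2*8*-0.5213 = -8.3405
  x_3 = 1.0004 - 0.1*2.0009 = 0.8004
  y_3 = -0.5213 - 0.1*-8.3405 = 0.3128
Step 4: grad_x = 2*1*0.8004 = 1.6007, grad_y = 2*8*0.3128 = 5.0043
  x_4 = 0.8004 - 0.1*1.6007 = 0.6403
  y_4 = 0.3128 - 0.1*5.0043 = -0.1877
Step 5: grad_x = 2*1*0.6403 = 1.2806, grad_y = 2*8*-0.1877 = -3.0026
  x_5 = 0.6403 - 0.1*1.2806 = 0.5122
  y_5 = -0.1877 - 0.1*-3.0026 = 0.1126
f(0.5122, 0.1126) = 1*0.5122^2 + 8*0.1126^2 = 0.3638
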